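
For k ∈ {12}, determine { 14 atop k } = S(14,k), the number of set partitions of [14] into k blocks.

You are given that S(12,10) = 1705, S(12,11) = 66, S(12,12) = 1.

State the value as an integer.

r13: T_13,11=11×66+1705=2431; T_13,12=12×1+66=78
r14: T_14,12=12×78+2431=3367
Read S(14,12) = 3367.

3367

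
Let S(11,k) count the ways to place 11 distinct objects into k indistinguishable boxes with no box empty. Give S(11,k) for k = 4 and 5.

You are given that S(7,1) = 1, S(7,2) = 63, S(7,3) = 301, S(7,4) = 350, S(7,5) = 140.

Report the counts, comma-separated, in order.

row 8: T[8][1]=1·1+0=1  T[8][2]=2·63+1=127  T[8][3]=3·301+63=966  T[8][4]=4·350+301=1701  T[8][5]=5·140+350=1050
row 9: T[9][2]=2·127+1=255  T[9][3]=3·966+127=3025  T[9][4]=4·1701+966=7770  T[9][5]=5·1050+1701=6951
row 10: T[10][3]=3·3025+255=9330  T[10][4]=4·7770+3025=34105  T[10][5]=5·6951+7770=42525
row 11: T[11][4]=4·34105+9330=145750  T[11][5]=5·42525+34105=246730
Read S(11,4) = 145750, S(11,5) = 246730.

145750, 246730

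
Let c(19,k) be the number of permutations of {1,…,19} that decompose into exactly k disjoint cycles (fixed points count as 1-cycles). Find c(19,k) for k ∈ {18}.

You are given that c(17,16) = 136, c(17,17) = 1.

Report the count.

@18  (18,17):1·17+136→153, (18,18):0·17+1→1
@19  (19,18):1·18+153→171
Read c(19,18) = 171.

171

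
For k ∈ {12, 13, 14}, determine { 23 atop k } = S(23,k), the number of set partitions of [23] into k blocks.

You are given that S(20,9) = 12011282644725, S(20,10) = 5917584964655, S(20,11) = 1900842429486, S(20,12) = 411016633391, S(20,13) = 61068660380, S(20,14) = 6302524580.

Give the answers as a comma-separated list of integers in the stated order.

@21  (21,10):5917584964655·10+12011282644725→71187132291275, (21,11):1900842429486·11+5917584964655→26826851689001, (21,12):411016633391·12+1900842429486→6833042030178, (21,13):61068660380·13+411016633391→1204909218331, (21,14):6302524580·14+61068660380→149304004500
@22  (22,11):26826851689001·11+71187132291275→366282500870286, (22,12):6833042030178·12+26826851689001→108823356051137, (22,13):1204909218331·13+6833042030178→22496861868481, (22,14):149304004500·14+1204909218331→3295165281331
@23  (23,12):108823356051137·12+366282500870286→1672162773483930, (23,13):22496861868481·13+108823356051137→401282560341390, (23,14):3295165281331·14+22496861868481→68629175807115
Read S(23,12) = 1672162773483930, S(23,13) = 401282560341390, S(23,14) = 68629175807115.

1672162773483930, 401282560341390, 68629175807115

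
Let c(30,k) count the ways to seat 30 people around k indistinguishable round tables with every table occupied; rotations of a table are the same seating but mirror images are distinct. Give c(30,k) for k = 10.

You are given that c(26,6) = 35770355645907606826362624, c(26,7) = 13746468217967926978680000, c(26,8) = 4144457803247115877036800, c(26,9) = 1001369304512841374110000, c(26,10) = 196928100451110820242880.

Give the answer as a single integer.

i=27: T(27,7)=35770355645907606826362624+26·13746468217967926978680000=393178529313073708272042624 | T(27,8)=13746468217967926978680000+26·4144457803247115877036800=121502371102392939781636800 | T(27,9)=4144457803247115877036800+26·1001369304512841374110000=30180059720580991603896800 | T(27,10)=1001369304512841374110000+26·196928100451110820242880=6121499916241722700424880
i=28: T(28,8)=393178529313073708272042624+27·121502371102392939781636800=3673742549077683082376236224 | T(28,9)=121502371102392939781636800+27·30180059720580991603896800=936363983558079713086850400 | T(28,10)=30180059720580991603896800+27·6121499916241722700424880=195460557459107504515368560
i=29: T(29,9)=3673742549077683082376236224+28·936363983558079713086850400=29891934088703915048808047424 | T(29,10)=936363983558079713086850400+28·195460557459107504515368560=6409259592413089839517170080
i=30: T(30,10)=29891934088703915048808047424+29·6409259592413089839517170080=215760462268683520394805979744
Read c(30,10) = 215760462268683520394805979744.

215760462268683520394805979744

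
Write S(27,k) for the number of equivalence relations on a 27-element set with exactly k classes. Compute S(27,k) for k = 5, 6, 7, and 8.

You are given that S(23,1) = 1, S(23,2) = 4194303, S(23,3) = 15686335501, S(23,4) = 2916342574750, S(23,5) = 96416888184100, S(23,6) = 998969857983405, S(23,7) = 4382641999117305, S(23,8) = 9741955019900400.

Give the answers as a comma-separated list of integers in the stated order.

61338207158409090, 1359801318005044551, 11647571772911241531, 47628831813556336200

r24: T_24,2=2×4194303+1=8388607; T_24,3=3×15686335501+4194303=47063200806; T_24,4=4×2916342574750+15686335501=11681056634501; T_24,5=5×96416888184100+2916342574750=485000783495250; T_24,6=6×998969857983405+96416888184100=6090236036084530; T_24,7=7×4382641999117305+998969857983405=31677463851804540; T_24,8=8×9741955019900400+4382641999117305=82318282158320505
r25: T_25,3=3×47063200806+8388607=141197991025; T_25,4=4×11681056634501+47063200806=46771289738810; T_25,5=5×485000783495250+11681056634501=2436684974110751; T_25,6=6×6090236036084530+485000783495250=37026417000002430; T_25,7=7×31677463851804540+6090236036084530=227832482998716310; T_25,8=8×82318282158320505+31677463851804540=690223721118368580
r26: T_26,4=4×46771289738810+141197991025=187226356946265; T_26,5=5×2436684974110751+46771289738810=12230196160292565; T_26,6=6×37026417000002430+2436684974110751=224595186974125331; T_26,7=7×227832482998716310+37026417000002430=1631853797991016600; T_26,8=8×690223721118368580+227832482998716310=5749622251945664950
r27: T_27,5=5×12230196160292565+187226356946265=61338207158409090; T_27,6=6×224595186974125331+12230196160292565=1359801318005044551; T_27,7=7×1631853797991016600+224595186974125331=11647571772911241531; T_27,8=8×5749622251945664950+1631853797991016600=47628831813556336200
Read S(27,5) = 61338207158409090, S(27,6) = 1359801318005044551, S(27,7) = 11647571772911241531, S(27,8) = 47628831813556336200.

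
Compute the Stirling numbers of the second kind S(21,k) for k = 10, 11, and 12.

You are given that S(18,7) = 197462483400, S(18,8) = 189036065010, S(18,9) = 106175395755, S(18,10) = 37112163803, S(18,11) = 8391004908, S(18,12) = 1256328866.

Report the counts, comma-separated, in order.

r19: T_19,8=8×189036065010+197462483400=1709751003480; T_19,9=9×106175395755+189036065010=1144614626805; T_19,10=10×37112163803+106175395755=477297033785; T_19,11=11×8391004908+37112163803=129413217791; T_19,12=12×1256328866+8391004908=23466951300
r20: T_20,9=9×1144614626805+1709751003480=12011282644725; T_20,10=10×477297033785+1144614626805=5917584964655; T_20,11=11×129413217791+477297033785=1900842429486; T_20,12=12×23466951300+129413217791=411016633391
r21: T_21,10=10×5917584964655+12011282644725=71187132291275; T_21,11=11×1900842429486+5917584964655=26826851689001; T_21,12=12×411016633391+1900842429486=6833042030178
Read S(21,10) = 71187132291275, S(21,11) = 26826851689001, S(21,12) = 6833042030178.

71187132291275, 26826851689001, 6833042030178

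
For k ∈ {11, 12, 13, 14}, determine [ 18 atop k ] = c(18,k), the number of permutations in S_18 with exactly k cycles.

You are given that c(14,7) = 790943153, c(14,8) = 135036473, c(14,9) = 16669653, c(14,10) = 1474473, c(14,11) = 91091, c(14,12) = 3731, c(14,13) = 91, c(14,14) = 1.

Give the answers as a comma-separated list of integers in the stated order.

i=15: T(15,8)=790943153+14·135036473=2681453775 | T(15,9)=135036473+14·16669653=368411615 | T(15,10)=16669653+14·1474473=37312275 | T(15,11)=1474473+14·91091=2749747 | T(15,12)=91091+14·3731=143325 | T(15,13)=3731+14·91=5005 | T(15,14)=91+14·1=105
i=16: T(16,9)=2681453775+15·368411615=8207628000 | T(16,10)=368411615+15·37312275=928095740 | T(16,11)=37312275+15·2749747=78558480 | T(16,12)=2749747+15·143325=4899622 | T(16,13)=143325+15·5005=218400 | T(16,14)=5005+15·105=6580
i=17: T(17,10)=8207628000+16·928095740=23057159840 | T(17,11)=928095740+16·78558480=2185031420 | T(17,12)=78558480+16·4899622=156952432 | T(17,13)=4899622+16·218400=8394022 | T(17,14)=218400+16·6580=323680
i=18: T(18,11)=23057159840+17·2185031420=60202693980 | T(18,12)=2185031420+17·156952432=4853222764 | T(18,13)=156952432+17·8394022=299650806 | T(18,14)=8394022+17·323680=13896582
Read c(18,11) = 60202693980, c(18,12) = 4853222764, c(18,13) = 299650806, c(18,14) = 13896582.

60202693980, 4853222764, 299650806, 13896582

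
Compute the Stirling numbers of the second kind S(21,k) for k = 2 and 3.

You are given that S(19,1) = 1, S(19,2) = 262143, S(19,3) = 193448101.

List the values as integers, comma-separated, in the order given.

1048575, 1742343625

[20] T[20,1]:1*1+0=1 · T[20,2]:2*262143+1=524287 · T[20,3]:3*193448101+262143=580606446
[21] T[21,2]:2*524287+1=1048575 · T[21,3]:3*580606446+524287=1742343625
Read S(21,2) = 1048575, S(21,3) = 1742343625.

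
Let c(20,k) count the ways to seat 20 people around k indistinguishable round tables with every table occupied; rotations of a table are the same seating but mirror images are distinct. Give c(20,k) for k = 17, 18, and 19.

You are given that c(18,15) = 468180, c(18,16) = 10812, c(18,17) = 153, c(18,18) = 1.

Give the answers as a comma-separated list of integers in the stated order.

row 19: T[19][16]=18·10812+468180=662796  T[19][17]=18·153+10812=13566  T[19][18]=18·1+153=171  T[19][19]=18·0+1=1
row 20: T[20][17]=19·13566+662796=920550  T[20][18]=19·171+13566=16815  T[20][19]=19·1+171=190
Read c(20,17) = 920550, c(20,18) = 16815, c(20,19) = 190.

920550, 16815, 190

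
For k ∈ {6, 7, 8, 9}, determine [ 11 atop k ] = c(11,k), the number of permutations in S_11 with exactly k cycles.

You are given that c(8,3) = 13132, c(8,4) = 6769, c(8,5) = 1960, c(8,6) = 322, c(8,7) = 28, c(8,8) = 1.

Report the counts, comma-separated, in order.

[9] T[9,4]:8*6769+13132=67284 · T[9,5]:8*1960+6769=22449 · T[9,6]:8*322+1960=4536 · T[9,7]:8*28+322=546 · T[9,8]:8*1+28=36 · T[9,9]:8*0+1=1
[10] T[10,5]:9*22449+67284=269325 · T[10,6]:9*4536+22449=63273 · T[10,7]:9*546+4536=9450 · T[10,8]:9*36+546=870 · T[10,9]:9*1+36=45
[11] T[11,6]:10*63273+269325=902055 · T[11,7]:10*9450+63273=157773 · T[11,8]:10*870+9450=18150 · T[11,9]:10*45+870=1320
Read c(11,6) = 902055, c(11,7) = 157773, c(11,8) = 18150, c(11,9) = 1320.

902055, 157773, 18150, 1320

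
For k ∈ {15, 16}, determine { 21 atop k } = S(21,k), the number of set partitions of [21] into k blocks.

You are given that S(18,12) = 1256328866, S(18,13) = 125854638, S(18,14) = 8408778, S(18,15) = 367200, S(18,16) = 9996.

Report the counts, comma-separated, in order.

13087462580, 809944464

i=19: T(19,13)=1256328866+13·125854638=2892439160 | T(19,14)=125854638+14·8408778=243577530 | T(19,15)=8408778+15·367200=13916778 | T(19,16)=367200+16·9996=527136
i=20: T(20,14)=2892439160+14·243577530=6302524580 | T(20,15)=243577530+15·13916778=452329200 | T(20,16)=13916778+16·527136=22350954
i=21: T(21,15)=6302524580+15·452329200=13087462580 | T(21,16)=452329200+16·22350954=809944464
Read S(21,15) = 13087462580, S(21,16) = 809944464.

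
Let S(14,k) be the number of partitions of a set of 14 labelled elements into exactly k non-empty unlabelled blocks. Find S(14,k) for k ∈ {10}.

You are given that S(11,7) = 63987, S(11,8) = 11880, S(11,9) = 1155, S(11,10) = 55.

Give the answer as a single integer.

752752

[12] T[12,8]:8*11880+63987=159027 · T[12,9]:9*1155+11880=22275 · T[12,10]:10*55+1155=1705
[13] T[13,9]:9*22275+159027=359502 · T[13,10]:10*1705+22275=39325
[14] T[14,10]:10*39325+359502=752752
Read S(14,10) = 752752.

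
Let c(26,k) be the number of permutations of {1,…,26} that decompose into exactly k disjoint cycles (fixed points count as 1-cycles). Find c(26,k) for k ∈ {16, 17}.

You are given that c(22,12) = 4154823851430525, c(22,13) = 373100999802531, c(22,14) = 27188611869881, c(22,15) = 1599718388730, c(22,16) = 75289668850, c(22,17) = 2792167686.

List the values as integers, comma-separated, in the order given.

234961569422786050, 12972753318542875

row 23: T[23][13]=22·373100999802531+4154823851430525=12363045847086207  T[23][14]=22·27188611869881+373100999802531=971250460939913  T[23][15]=22·1599718388730+27188611869881=62382416421941  T[23][16]=22·75289668850+1599718388730=3256091103430  T[23][17]=22·2792167686+75289668850=136717357942
row 24: T[24][14]=23·971250460939913+12363045847086207=34701806448704206  T[24][15]=23·62382416421941+971250460939913=2406046038644556  T[24][16]=23·3256091103430+62382416421941=137272511800831  T[24][17]=23·136717357942+3256091103430=6400590336096
row 25: T[25][15]=24·2406046038644556+34701806448704206=92446911376173550  T[25][16]=24·137272511800831+2406046038644556=5700586321864500  T[25][17]=24·6400590336096+137272511800831=290886679867135
row 26: T[26][16]=25·5700586321864500+92446911376173550=234961569422786050  T[26][17]=25·290886679867135+5700586321864500=12972753318542875
Read c(26,16) = 234961569422786050, c(26,17) = 12972753318542875.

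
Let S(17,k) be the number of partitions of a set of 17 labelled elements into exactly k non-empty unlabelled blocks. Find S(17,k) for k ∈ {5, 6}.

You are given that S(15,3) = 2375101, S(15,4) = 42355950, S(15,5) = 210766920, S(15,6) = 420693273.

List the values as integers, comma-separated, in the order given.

[16] T[16,4]:4*42355950+2375101=171798901 · T[16,5]:5*210766920+42355950=1096190550 · T[16,6]:6*420693273+210766920=2734926558
[17] T[17,5]:5*1096190550+171798901=5652751651 · T[17,6]:6*2734926558+1096190550=17505749898
Read S(17,5) = 5652751651, S(17,6) = 17505749898.

5652751651, 17505749898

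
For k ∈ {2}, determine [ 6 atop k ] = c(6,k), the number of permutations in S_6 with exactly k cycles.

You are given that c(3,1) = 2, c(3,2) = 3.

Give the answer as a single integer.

r4: T_4,1=3×2+0=6; T_4,2=3×3+2=11
r5: T_5,1=4×6+0=24; T_5,2=4×11+6=50
r6: T_6,2=5×50+24=274
Read c(6,2) = 274.

274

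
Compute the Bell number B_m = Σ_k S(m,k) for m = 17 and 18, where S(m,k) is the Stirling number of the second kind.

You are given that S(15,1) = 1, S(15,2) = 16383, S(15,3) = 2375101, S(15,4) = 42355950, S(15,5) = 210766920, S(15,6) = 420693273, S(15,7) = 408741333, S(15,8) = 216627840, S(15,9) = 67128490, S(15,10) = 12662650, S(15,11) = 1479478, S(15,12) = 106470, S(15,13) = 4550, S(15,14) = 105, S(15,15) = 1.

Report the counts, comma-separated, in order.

82864869804, 682076806159

[16] T[16,1]:1*1+0=1 · T[16,2]:2*16383+1=32767 · T[16,3]:3*2375101+16383=7141686 · T[16,4]:4*42355950+2375101=171798901 · T[16,5]:5*210766920+42355950=1096190550 · T[16,6]:6*420693273+210766920=2734926558 · T[16,7]:7*408741333+420693273=3281882604 · T[16,8]:8*216627840+408741333=2141764053 · T[16,9]:9*67128490+216627840=820784250 · T[16,10]:10*12662650+67128490=193754990 · T[16,11]:11*1479478+12662650=28936908 · T[16,12]:12*106470+1479478=2757118 · T[16,13]:13*4550+106470=165620 · T[16,14]:14*105+4550=6020 · T[16,15]:15*1+105=120 · T[16,16]:16*0+1=1
[17] T[17,1]:1*1+0=1 · T[17,2]:2*32767+1=65535 · T[17,3]:3*7141686+32767=21457825 · T[17,4]:4*171798901+7141686=694337290 · T[17,5]:5*1096190550+171798901=5652751651 · T[17,6]:6*2734926558+1096190550=17505749898 · T[17,7]:7*3281882604+2734926558=25708104786 · T[17,8]:8*2141764053+3281882604=20415995028 · T[17,9]:9*820784250+2141764053=9528822303 · T[17,10]:10*193754990+820784250=2758334150 · T[17,11]:11*28936908+193754990=512060978 · T[17,12]:12*2757118+28936908=62022324 · T[17,13]:13*165620+2757118=4910178 · T[17,14]:14*6020+165620=249900 · T[17,15]:15*120+6020=7820 · T[17,16]:16*1+120=136 · T[17,17]:17*0+1=1
[18] T[18,1]:1*1+0=1 · T[18,2]:2*65535+1=131071 · T[18,3]:3*21457825+65535=64439010 · T[18,4]:4*694337290+21457825=2798806985 · T[18,5]:5*5652751651+694337290=28958095545 · T[18,6]:6*17505749898+5652751651=110687251039 · T[18,7]:7*25708104786+17505749898=197462483400 · T[18,8]:8*20415995028+25708104786=189036065010 · T[18,9]:9*9528822303+20415995028=106175395755 · T[18,10]:10*2758334150+9528822303=37112163803 · T[18,11]:11*512060978+2758334150=8391004908 · T[18,12]:12*62022324+512060978=1256328866 · T[18,13]:13*4910178+62022324=125854638 · T[18,14]:14*249900+4910178=8408778 · T[18,15]:15*7820+249900=367200 · T[18,16]:16*136+7820=9996 · T[18,17]:17*1+136=153 · T[18,18]:18*0+1=1
B_17 = ΣS(17,k) = 1+65535+21457825+694337290+5652751651+17505749898+25708104786+20415995028+9528822303+2758334150+512060978+62022324+4910178+249900+7820+136+1 = 82864869804
B_18 = ΣS(18,k) = 1+131071+64439010+2798806985+28958095545+110687251039+197462483400+189036065010+106175395755+37112163803+8391004908+1256328866+125854638+8408778+367200+9996+153+1 = 682076806159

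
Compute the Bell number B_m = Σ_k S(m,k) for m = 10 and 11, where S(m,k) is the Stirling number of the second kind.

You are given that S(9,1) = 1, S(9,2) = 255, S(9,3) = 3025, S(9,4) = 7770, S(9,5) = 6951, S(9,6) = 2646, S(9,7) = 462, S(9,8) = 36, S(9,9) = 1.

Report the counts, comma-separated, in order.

r10: T_10,1=1×1+0=1; T_10,2=2×255+1=511; T_10,3=3×3025+255=9330; T_10,4=4×7770+3025=34105; T_10,5=5×6951+7770=42525; T_10,6=6×2646+6951=22827; T_10,7=7×462+2646=5880; T_10,8=8×36+462=750; T_10,9=9×1+36=45; T_10,10=10×0+1=1
r11: T_11,1=1×1+0=1; T_11,2=2×511+1=1023; T_11,3=3×9330+511=28501; T_11,4=4×34105+9330=145750; T_11,5=5×42525+34105=246730; T_11,6=6×22827+42525=179487; T_11,7=7×5880+22827=63987; T_11,8=8×750+5880=11880; T_11,9=9×45+750=1155; T_11,10=10×1+45=55; T_11,11=11×0+1=1
B_10 = ΣS(10,k) = 1+511+9330+34105+42525+22827+5880+750+45+1 = 115975
B_11 = ΣS(11,k) = 1+1023+28501+145750+246730+179487+63987+11880+1155+55+1 = 678570

115975, 678570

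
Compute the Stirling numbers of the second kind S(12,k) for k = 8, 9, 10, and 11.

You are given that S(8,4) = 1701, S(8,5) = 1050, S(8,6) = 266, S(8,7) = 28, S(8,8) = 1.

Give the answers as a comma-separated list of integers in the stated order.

i=9: T(9,5)=1701+5·1050=6951 | T(9,6)=1050+6·266=2646 | T(9,7)=266+7·28=462 | T(9,8)=28+8·1=36 | T(9,9)=1+9·0=1
i=10: T(10,6)=6951+6·2646=22827 | T(10,7)=2646+7·462=5880 | T(10,8)=462+8·36=750 | T(10,9)=36+9·1=45 | T(10,10)=1+10·0=1
i=11: T(11,7)=22827+7·5880=63987 | T(11,8)=5880+8·750=11880 | T(11,9)=750+9·45=1155 | T(11,10)=45+10·1=55 | T(11,11)=1+11·0=1
i=12: T(12,8)=63987+8·11880=159027 | T(12,9)=11880+9·1155=22275 | T(12,10)=1155+10·55=1705 | T(12,11)=55+11·1=66
Read S(12,8) = 159027, S(12,9) = 22275, S(12,10) = 1705, S(12,11) = 66.

159027, 22275, 1705, 66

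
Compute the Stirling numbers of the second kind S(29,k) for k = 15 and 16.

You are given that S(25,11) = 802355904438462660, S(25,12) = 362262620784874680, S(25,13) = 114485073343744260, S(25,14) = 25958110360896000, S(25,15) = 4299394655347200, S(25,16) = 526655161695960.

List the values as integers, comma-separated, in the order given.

i=26: T(26,12)=802355904438462660+12·362262620784874680=5149507353856958820 | T(26,13)=362262620784874680+13·114485073343744260=1850568574253550060 | T(26,14)=114485073343744260+14·25958110360896000=477898618396288260 | T(26,15)=25958110360896000+15·4299394655347200=90449030191104000 | T(26,16)=4299394655347200+16·526655161695960=12725877242482560
i=27: T(27,13)=5149507353856958820+13·1850568574253550060=29206898819153109600 | T(27,14)=1850568574253550060+14·477898618396288260=8541149231801585700 | T(27,15)=477898618396288260+15·90449030191104000=1834634071262848260 | T(27,16)=90449030191104000+16·12725877242482560=294063066070824960
i=28: T(28,14)=29206898819153109600+14·8541149231801585700=148782988064375309400 | T(28,15)=8541149231801585700+15·1834634071262848260=36060660300744309600 | T(28,16)=1834634071262848260+16·294063066070824960=6539643128396047620
i=29: T(29,15)=148782988064375309400+15·36060660300744309600=689692892575539953400 | T(29,16)=36060660300744309600+16·6539643128396047620=140694950355081071520
Read S(29,15) = 689692892575539953400, S(29,16) = 140694950355081071520.

689692892575539953400, 140694950355081071520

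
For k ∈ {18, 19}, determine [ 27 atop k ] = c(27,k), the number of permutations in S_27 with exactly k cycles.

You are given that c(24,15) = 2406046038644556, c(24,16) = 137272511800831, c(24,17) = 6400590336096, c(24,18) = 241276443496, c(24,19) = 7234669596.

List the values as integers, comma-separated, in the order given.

28460103232088385, 1182329687817135

i=25: T(25,16)=2406046038644556+24·137272511800831=5700586321864500 | T(25,17)=137272511800831+24·6400590336096=290886679867135 | T(25,18)=6400590336096+24·241276443496=12191224980000 | T(25,19)=241276443496+24·7234669596=414908513800
i=26: T(26,17)=5700586321864500+25·290886679867135=12972753318542875 | T(26,18)=290886679867135+25·12191224980000=595667304367135 | T(26,19)=12191224980000+25·414908513800=22563937825000
i=27: T(27,18)=12972753318542875+26·595667304367135=28460103232088385 | T(27,19)=595667304367135+26·22563937825000=1182329687817135
Read c(27,18) = 28460103232088385, c(27,19) = 1182329687817135.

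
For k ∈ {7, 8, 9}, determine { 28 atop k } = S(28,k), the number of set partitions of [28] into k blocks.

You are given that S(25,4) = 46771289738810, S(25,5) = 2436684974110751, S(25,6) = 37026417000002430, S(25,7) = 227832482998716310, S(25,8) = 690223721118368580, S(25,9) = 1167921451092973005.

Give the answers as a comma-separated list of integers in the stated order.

row 26: T[26][5]=5·2436684974110751+46771289738810=12230196160292565  T[26][6]=6·37026417000002430+2436684974110751=224595186974125331  T[26][7]=7·227832482998716310+37026417000002430=1631853797991016600  T[26][8]=8·690223721118368580+227832482998716310=5749622251945664950  T[26][9]=9·1167921451092973005+690223721118368580=11201516780955125625
row 27: T[27][6]=6·224595186974125331+12230196160292565=1359801318005044551  T[27][7]=7·1631853797991016600+224595186974125331=11647571772911241531  T[27][8]=8·5749622251945664950+1631853797991016600=47628831813556336200  T[27][9]=9·11201516780955125625+5749622251945664950=106563273280541795575
row 28: T[28][7]=7·11647571772911241531+1359801318005044551=82892803728383735268  T[28][8]=8·47628831813556336200+11647571772911241531=392678226281361931131  T[28][9]=9·106563273280541795575+47628831813556336200=1006698291338432496375
Read S(28,7) = 82892803728383735268, S(28,8) = 392678226281361931131, S(28,9) = 1006698291338432496375.

82892803728383735268, 392678226281361931131, 1006698291338432496375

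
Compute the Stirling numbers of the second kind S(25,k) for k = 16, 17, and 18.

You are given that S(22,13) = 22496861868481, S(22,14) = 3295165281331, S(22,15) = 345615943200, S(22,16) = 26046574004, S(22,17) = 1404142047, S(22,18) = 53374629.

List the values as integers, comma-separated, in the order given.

526655161695960, 48063331393110, 3275678594925

r23: T_23,14=14×3295165281331+22496861868481=68629175807115; T_23,15=15×345615943200+3295165281331=8479404429331; T_23,16=16×26046574004+345615943200=762361127264; T_23,17=17×1404142047+26046574004=49916988803; T_23,18=18×53374629+1404142047=2364885369
r24: T_24,15=15×8479404429331+68629175807115=195820242247080; T_24,16=16×762361127264+8479404429331=20677182465555; T_24,17=17×49916988803+762361127264=1610949936915; T_24,18=18×2364885369+49916988803=92484925445
r25: T_25,16=16×20677182465555+195820242247080=526655161695960; T_25,17=17×1610949936915+20677182465555=48063331393110; T_25,18=18×92484925445+1610949936915=3275678594925
Read S(25,16) = 526655161695960, S(25,17) = 48063331393110, S(25,18) = 3275678594925.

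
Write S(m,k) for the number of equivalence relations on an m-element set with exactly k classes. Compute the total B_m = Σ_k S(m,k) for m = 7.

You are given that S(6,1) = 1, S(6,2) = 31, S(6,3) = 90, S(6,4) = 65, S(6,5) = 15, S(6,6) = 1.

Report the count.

@7  (7,1):1·1+0→1, (7,2):31·2+1→63, (7,3):90·3+31→301, (7,4):65·4+90→350, (7,5):15·5+65→140, (7,6):1·6+15→21, (7,7):0·7+1→1
B_7 = ΣS(7,k) = 1+63+301+350+140+21+1 = 877

877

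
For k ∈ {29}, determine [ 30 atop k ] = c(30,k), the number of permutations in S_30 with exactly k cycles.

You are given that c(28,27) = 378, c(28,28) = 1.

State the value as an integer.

i=29: T(29,28)=378+28·1=406 | T(29,29)=1+28·0=1
i=30: T(30,29)=406+29·1=435
Read c(30,29) = 435.

435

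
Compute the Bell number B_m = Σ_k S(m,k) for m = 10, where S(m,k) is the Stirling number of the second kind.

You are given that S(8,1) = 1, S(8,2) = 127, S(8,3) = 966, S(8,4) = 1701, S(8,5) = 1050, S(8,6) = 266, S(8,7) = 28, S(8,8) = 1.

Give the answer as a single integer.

115975

@9  (9,1):1·1+0→1, (9,2):127·2+1→255, (9,3):966·3+127→3025, (9,4):1701·4+966→7770, (9,5):1050·5+1701→6951, (9,6):266·6+1050→2646, (9,7):28·7+266→462, (9,8):1·8+28→36, (9,9):0·9+1→1
@10  (10,1):1·1+0→1, (10,2):255·2+1→511, (10,3):3025·3+255→9330, (10,4):7770·4+3025→34105, (10,5):6951·5+7770→42525, (10,6):2646·6+6951→22827, (10,7):462·7+2646→5880, (10,8):36·8+462→750, (10,9):1·9+36→45, (10,10):0·10+1→1
B_10 = ΣS(10,k) = 1+511+9330+34105+42525+22827+5880+750+45+1 = 115975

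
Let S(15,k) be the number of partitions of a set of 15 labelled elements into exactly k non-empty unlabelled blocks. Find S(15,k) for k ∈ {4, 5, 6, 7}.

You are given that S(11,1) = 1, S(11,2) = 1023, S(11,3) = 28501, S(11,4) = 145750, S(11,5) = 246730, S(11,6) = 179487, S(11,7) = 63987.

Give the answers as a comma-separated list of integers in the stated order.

@12  (12,1):1·1+0→1, (12,2):1023·2+1→2047, (12,3):28501·3+1023→86526, (12,4):145750·4+28501→611501, (12,5):246730·5+145750→1379400, (12,6):179487·6+246730→1323652, (12,7):63987·7+179487→627396
@13  (13,2):2047·2+1→4095, (13,3):86526·3+2047→261625, (13,4):611501·4+86526→2532530, (13,5):1379400·5+611501→7508501, (13,6):1323652·6+1379400→9321312, (13,7):627396·7+1323652→5715424
@14  (14,3):261625·3+4095→788970, (14,4):2532530·4+261625→10391745, (14,5):7508501·5+2532530→40075035, (14,6):9321312·6+7508501→63436373, (14,7):5715424·7+9321312→49329280
@15  (15,4):10391745·4+788970→42355950, (15,5):40075035·5+10391745→210766920, (15,6):63436373·6+40075035→420693273, (15,7):49329280·7+63436373→408741333
Read S(15,4) = 42355950, S(15,5) = 210766920, S(15,6) = 420693273, S(15,7) = 408741333.

42355950, 210766920, 420693273, 408741333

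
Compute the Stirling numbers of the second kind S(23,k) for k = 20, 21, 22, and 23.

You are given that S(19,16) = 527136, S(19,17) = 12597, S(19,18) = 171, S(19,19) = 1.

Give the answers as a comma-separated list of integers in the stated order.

1859550, 28336, 253, 1

row 20: T[20][17]=17·12597+527136=741285  T[20][18]=18·171+12597=15675  T[20][19]=19·1+171=190  T[20][20]=20·0+1=1
row 21: T[21][18]=18·15675+741285=1023435  T[21][19]=19·190+15675=19285  T[21][20]=20·1+190=210  T[21][21]=21·0+1=1
row 22: T[22][19]=19·19285+1023435=1389850  T[22][20]=20·210+19285=23485  T[22][21]=21·1+210=231  T[22][22]=22·0+1=1
row 23: T[23][20]=20·23485+1389850=1859550  T[23][21]=21·231+23485=28336  T[23][22]=22·1+231=253  T[23][23]=23·0+1=1
Read S(23,20) = 1859550, S(23,21) = 28336, S(23,22) = 253, S(23,23) = 1.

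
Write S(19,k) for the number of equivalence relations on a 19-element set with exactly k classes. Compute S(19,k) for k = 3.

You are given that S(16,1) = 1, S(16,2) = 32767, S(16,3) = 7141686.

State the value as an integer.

193448101

r17: T_17,1=1×1+0=1; T_17,2=2×32767+1=65535; T_17,3=3×7141686+32767=21457825
r18: T_18,2=2×65535+1=131071; T_18,3=3×21457825+65535=64439010
r19: T_19,3=3×64439010+131071=193448101
Read S(19,3) = 193448101.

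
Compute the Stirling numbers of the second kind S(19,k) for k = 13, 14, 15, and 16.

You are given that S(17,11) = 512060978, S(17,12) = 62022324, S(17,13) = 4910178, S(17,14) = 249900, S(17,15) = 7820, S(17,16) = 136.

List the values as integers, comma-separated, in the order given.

@18  (18,12):62022324·12+512060978→1256328866, (18,13):4910178·13+62022324→125854638, (18,14):249900·14+4910178→8408778, (18,15):7820·15+249900→367200, (18,16):136·16+7820→9996
@19  (19,13):125854638·13+1256328866→2892439160, (19,14):8408778·14+125854638→243577530, (19,15):367200·15+8408778→13916778, (19,16):9996·16+367200→527136
Read S(19,13) = 2892439160, S(19,14) = 243577530, S(19,15) = 13916778, S(19,16) = 527136.

2892439160, 243577530, 13916778, 527136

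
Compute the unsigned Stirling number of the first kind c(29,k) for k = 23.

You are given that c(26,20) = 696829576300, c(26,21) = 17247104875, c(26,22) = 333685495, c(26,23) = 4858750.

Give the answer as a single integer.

2918785153245

@27  (27,21):17247104875·26+696829576300→1145254303050, (27,22):333685495·26+17247104875→25922927745, (27,23):4858750·26+333685495→460012995
@28  (28,22):25922927745·27+1145254303050→1845173352165, (28,23):460012995·27+25922927745→38343278610
@29  (29,23):38343278610·28+1845173352165→2918785153245
Read c(29,23) = 2918785153245.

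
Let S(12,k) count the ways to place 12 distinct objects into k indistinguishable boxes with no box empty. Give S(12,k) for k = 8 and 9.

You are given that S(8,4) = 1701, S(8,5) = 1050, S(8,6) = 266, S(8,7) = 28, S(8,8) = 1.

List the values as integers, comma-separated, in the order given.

i=9: T(9,5)=1701+5·1050=6951 | T(9,6)=1050+6·266=2646 | T(9,7)=266+7·28=462 | T(9,8)=28+8·1=36 | T(9,9)=1+9·0=1
i=10: T(10,6)=6951+6·2646=22827 | T(10,7)=2646+7·462=5880 | T(10,8)=462+8·36=750 | T(10,9)=36+9·1=45
i=11: T(11,7)=22827+7·5880=63987 | T(11,8)=5880+8·750=11880 | T(11,9)=750+9·45=1155
i=12: T(12,8)=63987+8·11880=159027 | T(12,9)=11880+9·1155=22275
Read S(12,8) = 159027, S(12,9) = 22275.

159027, 22275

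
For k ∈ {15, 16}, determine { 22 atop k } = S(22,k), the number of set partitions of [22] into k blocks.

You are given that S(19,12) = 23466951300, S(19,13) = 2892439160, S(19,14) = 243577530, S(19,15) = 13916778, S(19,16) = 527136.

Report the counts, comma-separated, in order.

345615943200, 26046574004

@20  (20,13):2892439160·13+23466951300→61068660380, (20,14):243577530·14+2892439160→6302524580, (20,15):13916778·15+243577530→452329200, (20,16):527136·16+13916778→22350954
@21  (21,14):6302524580·14+61068660380→149304004500, (21,15):452329200·15+6302524580→13087462580, (21,16):22350954·16+452329200→809944464
@22  (22,15):13087462580·15+149304004500→345615943200, (22,16):809944464·16+13087462580→26046574004
Read S(22,15) = 345615943200, S(22,16) = 26046574004.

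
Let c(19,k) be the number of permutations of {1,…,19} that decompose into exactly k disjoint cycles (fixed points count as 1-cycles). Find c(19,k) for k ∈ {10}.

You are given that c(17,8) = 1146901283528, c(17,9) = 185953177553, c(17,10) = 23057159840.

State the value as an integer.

14710753408923

row 18: T[18][9]=17·185953177553+1146901283528=4308105301929  T[18][10]=17·23057159840+185953177553=577924894833
row 19: T[19][10]=18·577924894833+4308105301929=14710753408923
Read c(19,10) = 14710753408923.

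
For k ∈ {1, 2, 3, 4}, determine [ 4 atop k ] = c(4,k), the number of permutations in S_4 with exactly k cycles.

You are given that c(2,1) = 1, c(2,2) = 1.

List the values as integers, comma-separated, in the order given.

r3: T_3,1=2×1+0=2; T_3,2=2×1+1=3; T_3,3=2×0+1=1
r4: T_4,1=3×2+0=6; T_4,2=3×3+2=11; T_4,3=3×1+3=6; T_4,4=3×0+1=1
Read c(4,1) = 6, c(4,2) = 11, c(4,3) = 6, c(4,4) = 1.

6, 11, 6, 1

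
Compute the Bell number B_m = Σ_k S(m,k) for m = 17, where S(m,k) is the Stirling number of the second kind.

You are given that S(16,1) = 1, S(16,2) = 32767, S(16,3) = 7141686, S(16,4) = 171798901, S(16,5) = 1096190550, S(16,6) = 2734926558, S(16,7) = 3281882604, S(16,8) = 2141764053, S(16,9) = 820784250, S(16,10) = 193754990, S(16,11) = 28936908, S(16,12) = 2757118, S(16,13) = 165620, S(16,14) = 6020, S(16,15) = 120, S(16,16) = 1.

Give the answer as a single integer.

i=17: T(17,1)=0+1·1=1 | T(17,2)=1+2·32767=65535 | T(17,3)=32767+3·7141686=21457825 | T(17,4)=7141686+4·171798901=694337290 | T(17,5)=171798901+5·1096190550=5652751651 | T(17,6)=1096190550+6·2734926558=17505749898 | T(17,7)=2734926558+7·3281882604=25708104786 | T(17,8)=3281882604+8·2141764053=20415995028 | T(17,9)=2141764053+9·820784250=9528822303 | T(17,10)=820784250+10·193754990=2758334150 | T(17,11)=193754990+11·28936908=512060978 | T(17,12)=28936908+12·2757118=62022324 | T(17,13)=2757118+13·165620=4910178 | T(17,14)=165620+14·6020=249900 | T(17,15)=6020+15·120=7820 | T(17,16)=120+16·1=136 | T(17,17)=1+17·0=1
B_17 = ΣS(17,k) = 1+65535+21457825+694337290+5652751651+17505749898+25708104786+20415995028+9528822303+2758334150+512060978+62022324+4910178+249900+7820+136+1 = 82864869804

82864869804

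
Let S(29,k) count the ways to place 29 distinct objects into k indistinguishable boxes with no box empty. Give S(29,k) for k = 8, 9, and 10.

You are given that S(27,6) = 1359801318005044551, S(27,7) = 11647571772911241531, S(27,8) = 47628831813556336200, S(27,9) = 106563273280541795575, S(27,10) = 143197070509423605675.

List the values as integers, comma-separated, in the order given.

3224318613979279184316, 9452962848327254398506, 16392038075086211019625

[28] T[28,7]:7*11647571772911241531+1359801318005044551=82892803728383735268 · T[28,8]:8*47628831813556336200+11647571772911241531=392678226281361931131 · T[28,9]:9*106563273280541795575+47628831813556336200=1006698291338432496375 · T[28,10]:10*143197070509423605675+106563273280541795575=1538533978374777852325
[29] T[29,8]:8*392678226281361931131+82892803728383735268=3224318613979279184316 · T[29,9]:9*1006698291338432496375+392678226281361931131=9452962848327254398506 · T[29,10]:10*1538533978374777852325+1006698291338432496375=16392038075086211019625
Read S(29,8) = 3224318613979279184316, S(29,9) = 9452962848327254398506, S(29,10) = 16392038075086211019625.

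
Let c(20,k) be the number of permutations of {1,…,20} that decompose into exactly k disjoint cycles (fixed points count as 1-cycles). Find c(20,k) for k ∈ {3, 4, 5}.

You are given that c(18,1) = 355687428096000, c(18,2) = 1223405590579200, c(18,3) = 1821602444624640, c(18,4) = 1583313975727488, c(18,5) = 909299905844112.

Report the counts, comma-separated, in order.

668609730341153280, 610116075740491776, 371384787345228000

[19] T[19,2]:18*1223405590579200+355687428096000=22376988058521600 · T[19,3]:18*1821602444624640+1223405590579200=34012249593822720 · T[19,4]:18*1583313975727488+1821602444624640=30321254007719424 · T[19,5]:18*909299905844112+1583313975727488=17950712280921504
[20] T[20,3]:19*34012249593822720+22376988058521600=668609730341153280 · T[20,4]:19*30321254007719424+34012249593822720=610116075740491776 · T[20,5]:19*17950712280921504+30321254007719424=371384787345228000
Read c(20,3) = 668609730341153280, c(20,4) = 610116075740491776, c(20,5) = 371384787345228000.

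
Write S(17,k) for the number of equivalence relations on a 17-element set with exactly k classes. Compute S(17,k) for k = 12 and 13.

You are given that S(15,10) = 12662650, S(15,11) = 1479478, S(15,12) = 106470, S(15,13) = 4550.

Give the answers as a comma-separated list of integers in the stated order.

62022324, 4910178

r16: T_16,11=11×1479478+12662650=28936908; T_16,12=12×106470+1479478=2757118; T_16,13=13×4550+106470=165620
r17: T_17,12=12×2757118+28936908=62022324; T_17,13=13×165620+2757118=4910178
Read S(17,12) = 62022324, S(17,13) = 4910178.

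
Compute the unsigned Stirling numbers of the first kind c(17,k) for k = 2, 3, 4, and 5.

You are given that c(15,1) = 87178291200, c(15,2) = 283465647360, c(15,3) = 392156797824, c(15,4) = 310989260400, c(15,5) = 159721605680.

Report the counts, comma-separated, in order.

70734282393600, 102992244837120, 87077748875904, 48366009233424

r16: T_16,1=15×87178291200+0=1307674368000; T_16,2=15×283465647360+87178291200=4339163001600; T_16,3=15×392156797824+283465647360=6165817614720; T_16,4=15×310989260400+392156797824=5056995703824; T_16,5=15×159721605680+310989260400=2706813345600
r17: T_17,2=16×4339163001600+1307674368000=70734282393600; T_17,3=16×6165817614720+4339163001600=102992244837120; T_17,4=16×5056995703824+6165817614720=87077748875904; T_17,5=16×2706813345600+5056995703824=48366009233424
Read c(17,2) = 70734282393600, c(17,3) = 102992244837120, c(17,4) = 87077748875904, c(17,5) = 48366009233424.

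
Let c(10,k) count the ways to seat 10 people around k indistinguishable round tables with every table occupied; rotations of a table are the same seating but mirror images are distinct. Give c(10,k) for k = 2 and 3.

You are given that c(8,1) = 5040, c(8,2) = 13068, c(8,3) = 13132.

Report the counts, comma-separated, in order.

@9  (9,1):5040·8+0→40320, (9,2):13068·8+5040→109584, (9,3):13132·8+13068→118124
@10  (10,2):109584·9+40320→1026576, (10,3):118124·9+109584→1172700
Read c(10,2) = 1026576, c(10,3) = 1172700.

1026576, 1172700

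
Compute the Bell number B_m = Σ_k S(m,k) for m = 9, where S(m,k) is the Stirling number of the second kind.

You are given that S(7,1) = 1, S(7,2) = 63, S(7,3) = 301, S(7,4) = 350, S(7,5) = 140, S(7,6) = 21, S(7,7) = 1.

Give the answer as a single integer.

21147

row 8: T[8][1]=1·1+0=1  T[8][2]=2·63+1=127  T[8][3]=3·301+63=966  T[8][4]=4·350+301=1701  T[8][5]=5·140+350=1050  T[8][6]=6·21+140=266  T[8][7]=7·1+21=28  T[8][8]=8·0+1=1
row 9: T[9][1]=1·1+0=1  T[9][2]=2·127+1=255  T[9][3]=3·966+127=3025  T[9][4]=4·1701+966=7770  T[9][5]=5·1050+1701=6951  T[9][6]=6·266+1050=2646  T[9][7]=7·28+266=462  T[9][8]=8·1+28=36  T[9][9]=9·0+1=1
B_9 = ΣS(9,k) = 1+255+3025+7770+6951+2646+462+36+1 = 21147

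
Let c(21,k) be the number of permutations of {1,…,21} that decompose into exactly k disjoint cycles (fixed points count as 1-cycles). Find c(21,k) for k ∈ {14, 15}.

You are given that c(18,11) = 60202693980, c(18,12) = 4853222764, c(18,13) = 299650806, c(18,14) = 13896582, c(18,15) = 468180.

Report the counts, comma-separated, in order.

row 19: T[19][12]=18·4853222764+60202693980=147560703732  T[19][13]=18·299650806+4853222764=10246937272  T[19][14]=18·13896582+299650806=549789282  T[19][15]=18·468180+13896582=22323822
row 20: T[20][13]=19·10246937272+147560703732=342252511900  T[20][14]=19·549789282+10246937272=20692933630  T[20][15]=19·22323822+549789282=973941900
row 21: T[21][14]=20·20692933630+342252511900=756111184500  T[21][15]=20·973941900+20692933630=40171771630
Read c(21,14) = 756111184500, c(21,15) = 40171771630.

756111184500, 40171771630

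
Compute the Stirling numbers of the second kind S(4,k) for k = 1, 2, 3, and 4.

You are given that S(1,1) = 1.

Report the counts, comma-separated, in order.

[2] T[2,1]:1*1+0=1 · T[2,2]:2*0+1=1
[3] T[3,1]:1*1+0=1 · T[3,2]:2*1+1=3 · T[3,3]:3*0+1=1
[4] T[4,1]:1*1+0=1 · T[4,2]:2*3+1=7 · T[4,3]:3*1+3=6 · T[4,4]:4*0+1=1
Read S(4,1) = 1, S(4,2) = 7, S(4,3) = 6, S(4,4) = 1.

1, 7, 6, 1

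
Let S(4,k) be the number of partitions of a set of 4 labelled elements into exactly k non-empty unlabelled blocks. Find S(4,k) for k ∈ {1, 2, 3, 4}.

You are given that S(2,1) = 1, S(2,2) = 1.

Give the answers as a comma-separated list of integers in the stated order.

1, 7, 6, 1

r3: T_3,1=1×1+0=1; T_3,2=2×1+1=3; T_3,3=3×0+1=1
r4: T_4,1=1×1+0=1; T_4,2=2×3+1=7; T_4,3=3×1+3=6; T_4,4=4×0+1=1
Read S(4,1) = 1, S(4,2) = 7, S(4,3) = 6, S(4,4) = 1.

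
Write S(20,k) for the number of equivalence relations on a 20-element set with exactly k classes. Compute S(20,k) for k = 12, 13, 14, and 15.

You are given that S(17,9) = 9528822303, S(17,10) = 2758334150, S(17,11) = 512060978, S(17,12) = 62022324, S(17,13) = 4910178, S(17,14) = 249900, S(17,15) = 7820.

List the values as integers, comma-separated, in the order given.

i=18: T(18,10)=9528822303+10·2758334150=37112163803 | T(18,11)=2758334150+11·512060978=8391004908 | T(18,12)=512060978+12·62022324=1256328866 | T(18,13)=62022324+13·4910178=125854638 | T(18,14)=4910178+14·249900=8408778 | T(18,15)=249900+15·7820=367200
i=19: T(19,11)=37112163803+11·8391004908=129413217791 | T(19,12)=8391004908+12·1256328866=23466951300 | T(19,13)=1256328866+13·125854638=2892439160 | T(19,14)=125854638+14·8408778=243577530 | T(19,15)=8408778+15·367200=13916778
i=20: T(20,12)=129413217791+12·23466951300=411016633391 | T(20,13)=23466951300+13·2892439160=61068660380 | T(20,14)=2892439160+14·243577530=6302524580 | T(20,15)=243577530+15·13916778=452329200
Read S(20,12) = 411016633391, S(20,13) = 61068660380, S(20,14) = 6302524580, S(20,15) = 452329200.

411016633391, 61068660380, 6302524580, 452329200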